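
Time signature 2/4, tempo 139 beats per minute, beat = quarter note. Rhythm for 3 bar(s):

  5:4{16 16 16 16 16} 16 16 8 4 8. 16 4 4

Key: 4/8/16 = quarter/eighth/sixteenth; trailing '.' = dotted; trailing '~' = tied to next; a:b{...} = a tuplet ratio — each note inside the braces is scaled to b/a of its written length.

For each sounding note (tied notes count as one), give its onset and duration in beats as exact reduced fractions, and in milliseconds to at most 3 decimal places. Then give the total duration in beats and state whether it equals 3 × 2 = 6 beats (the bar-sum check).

1) 0.0ms=0b +86.331ms=1/5b
2) 86.331ms=1/5b +86.331ms=1/5b
3) 172.662ms=2/5b +86.331ms=1/5b
4) 258.993ms=3/5b +86.331ms=1/5b
5) 345.324ms=4/5b +86.331ms=1/5b
6) 431.655ms=1b +107.914ms=1/4b
7) 539.568ms=5/4b +107.914ms=1/4b
8) 647.482ms=3/2b +215.827ms=1/2b
9) 863.309ms=2b +431.655ms=1b
10) 1294.964ms=3b +323.741ms=3/4b
11) 1618.705ms=15/4b +107.914ms=1/4b
12) 1726.619ms=4b +431.655ms=1b
13) 2158.273ms=5b +431.655ms=1b
Σ=6b of 6 (139bpm 2/4) — PASS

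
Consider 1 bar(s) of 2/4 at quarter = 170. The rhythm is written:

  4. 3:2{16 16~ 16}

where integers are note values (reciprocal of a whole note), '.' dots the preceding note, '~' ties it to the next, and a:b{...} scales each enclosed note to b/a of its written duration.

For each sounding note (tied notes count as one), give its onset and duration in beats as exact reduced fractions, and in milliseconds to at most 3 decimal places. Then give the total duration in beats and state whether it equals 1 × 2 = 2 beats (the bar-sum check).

1) 0.0ms=0b +529.412ms=3/2b
2) 529.412ms=3/2b +58.824ms=1/6b
3) 588.235ms=5/3b +117.647ms=1/3b
Σ=2b of 2 (170bpm 2/4) — PASS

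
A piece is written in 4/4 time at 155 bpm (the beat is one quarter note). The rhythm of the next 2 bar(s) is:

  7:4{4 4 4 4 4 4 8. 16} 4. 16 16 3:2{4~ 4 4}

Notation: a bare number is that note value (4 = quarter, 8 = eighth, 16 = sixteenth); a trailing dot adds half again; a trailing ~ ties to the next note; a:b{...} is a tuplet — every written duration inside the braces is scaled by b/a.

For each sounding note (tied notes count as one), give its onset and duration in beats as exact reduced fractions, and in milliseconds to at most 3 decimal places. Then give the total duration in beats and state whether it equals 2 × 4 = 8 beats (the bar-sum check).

1) 0.0ms=0b +221.198ms=4/7b
2) 221.198ms=4/7b +221.198ms=4/7b
3) 442.396ms=8/7b +221.198ms=4/7b
4) 663.594ms=12/7b +221.198ms=4/7b
5) 884.793ms=16/7b +221.198ms=4/7b
6) 1105.991ms=20/7b +221.198ms=4/7b
7) 1327.189ms=24/7b +165.899ms=3/7b
8) 1493.088ms=27/7b +55.3ms=1/7b
9) 1548.387ms=4b +580.645ms=3/2b
10) 2129.032ms=11/2b +96.774ms=1/4b
11) 2225.806ms=23/4b +96.774ms=1/4b
12) 2322.581ms=6b +516.129ms=4/3b
13) 2838.71ms=22/3b +258.065ms=2/3b
Σ=8b of 8 (155bpm 4/4) — PASS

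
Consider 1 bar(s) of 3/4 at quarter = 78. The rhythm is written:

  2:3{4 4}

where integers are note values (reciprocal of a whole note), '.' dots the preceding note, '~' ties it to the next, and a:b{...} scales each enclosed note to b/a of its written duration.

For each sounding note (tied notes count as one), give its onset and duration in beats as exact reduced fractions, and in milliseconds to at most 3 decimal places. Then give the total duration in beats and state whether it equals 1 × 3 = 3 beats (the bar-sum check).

1) 0.0ms=0b +1153.846ms=3/2b
2) 1153.846ms=3/2b +1153.846ms=3/2b
Σ=3b of 3 (78bpm 3/4) — PASS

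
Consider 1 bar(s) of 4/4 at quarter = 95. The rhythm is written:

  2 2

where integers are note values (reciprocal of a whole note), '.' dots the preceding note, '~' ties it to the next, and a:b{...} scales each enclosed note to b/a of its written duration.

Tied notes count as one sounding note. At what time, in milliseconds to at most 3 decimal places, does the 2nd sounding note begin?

1. 0.0ms @ 0 + 1263.158ms (2)
2. 1263.158ms @ 2 + 1263.158ms (2)

note 2 onset = 2b = 1263.158ms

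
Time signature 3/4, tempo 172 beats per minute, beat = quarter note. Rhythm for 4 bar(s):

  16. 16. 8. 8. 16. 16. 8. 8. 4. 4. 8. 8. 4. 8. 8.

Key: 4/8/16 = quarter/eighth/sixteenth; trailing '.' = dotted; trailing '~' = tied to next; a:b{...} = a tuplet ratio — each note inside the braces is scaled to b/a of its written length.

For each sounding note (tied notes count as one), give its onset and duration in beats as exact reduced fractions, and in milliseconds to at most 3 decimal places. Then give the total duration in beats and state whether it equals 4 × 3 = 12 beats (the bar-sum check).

1) 0.0ms=0b +130.814ms=3/8b
2) 130.814ms=3/8b +130.814ms=3/8b
3) 261.628ms=3/4b +261.628ms=3/4b
4) 523.256ms=3/2b +261.628ms=3/4b
5) 784.884ms=9/4b +130.814ms=3/8b
6) 915.698ms=21/8b +130.814ms=3/8b
7) 1046.512ms=3b +261.628ms=3/4b
8) 1308.14ms=15/4b +261.628ms=3/4b
9) 1569.767ms=9/2b +523.256ms=3/2b
10) 2093.023ms=6b +523.256ms=3/2b
11) 2616.279ms=15/2b +261.628ms=3/4b
12) 2877.907ms=33/4b +261.628ms=3/4b
13) 3139.535ms=9b +523.256ms=3/2b
14) 3662.791ms=21/2b +261.628ms=3/4b
15) 3924.419ms=45/4b +261.628ms=3/4b
Σ=12b of 12 (172bpm 3/4) — PASS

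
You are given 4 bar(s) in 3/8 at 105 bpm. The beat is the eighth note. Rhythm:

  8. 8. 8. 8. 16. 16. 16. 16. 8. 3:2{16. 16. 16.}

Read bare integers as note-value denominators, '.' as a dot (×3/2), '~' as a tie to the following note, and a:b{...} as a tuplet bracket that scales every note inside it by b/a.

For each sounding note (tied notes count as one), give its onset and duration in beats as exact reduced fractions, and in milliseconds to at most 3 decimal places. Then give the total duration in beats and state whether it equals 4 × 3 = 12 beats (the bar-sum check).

1) 0.0ms=0b +857.143ms=3/2b
2) 857.143ms=3/2b +857.143ms=3/2b
3) 1714.286ms=3b +857.143ms=3/2b
4) 2571.429ms=9/2b +857.143ms=3/2b
5) 3428.571ms=6b +428.571ms=3/4b
6) 3857.143ms=27/4b +428.571ms=3/4b
7) 4285.714ms=15/2b +428.571ms=3/4b
8) 4714.286ms=33/4b +428.571ms=3/4b
9) 5142.857ms=9b +857.143ms=3/2b
10) 6000.0ms=21/2b +285.714ms=1/2b
11) 6285.714ms=11b +285.714ms=1/2b
12) 6571.429ms=23/2b +285.714ms=1/2b
Σ=12b of 12 (105bpm 3/8) — PASS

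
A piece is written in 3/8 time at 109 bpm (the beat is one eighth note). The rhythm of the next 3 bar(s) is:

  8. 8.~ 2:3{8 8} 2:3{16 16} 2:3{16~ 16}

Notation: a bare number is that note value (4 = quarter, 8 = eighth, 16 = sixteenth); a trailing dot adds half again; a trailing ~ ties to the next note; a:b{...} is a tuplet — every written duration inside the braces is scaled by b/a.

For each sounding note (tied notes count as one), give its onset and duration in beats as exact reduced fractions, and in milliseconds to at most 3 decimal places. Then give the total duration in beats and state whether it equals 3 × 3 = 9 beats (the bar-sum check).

1) 0.0ms=0b +825.688ms=3/2b
2) 825.688ms=3/2b +1651.376ms=3b
3) 2477.064ms=9/2b +825.688ms=3/2b
4) 3302.752ms=6b +412.844ms=3/4b
5) 3715.596ms=27/4b +412.844ms=3/4b
6) 4128.44ms=15/2b +825.688ms=3/2b
Σ=9b of 9 (109bpm 3/8) — PASS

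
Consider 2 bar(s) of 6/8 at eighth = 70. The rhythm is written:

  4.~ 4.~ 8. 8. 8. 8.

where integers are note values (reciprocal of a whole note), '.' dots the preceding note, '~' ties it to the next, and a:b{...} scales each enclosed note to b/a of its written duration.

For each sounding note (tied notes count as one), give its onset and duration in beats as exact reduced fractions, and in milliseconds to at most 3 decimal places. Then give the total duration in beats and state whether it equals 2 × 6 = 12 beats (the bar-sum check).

1) 0.0ms=0b +6428.571ms=15/2b
2) 6428.571ms=15/2b +1285.714ms=3/2b
3) 7714.286ms=9b +1285.714ms=3/2b
4) 9000.0ms=21/2b +1285.714ms=3/2b
Σ=12b of 12 (70bpm 6/8) — PASS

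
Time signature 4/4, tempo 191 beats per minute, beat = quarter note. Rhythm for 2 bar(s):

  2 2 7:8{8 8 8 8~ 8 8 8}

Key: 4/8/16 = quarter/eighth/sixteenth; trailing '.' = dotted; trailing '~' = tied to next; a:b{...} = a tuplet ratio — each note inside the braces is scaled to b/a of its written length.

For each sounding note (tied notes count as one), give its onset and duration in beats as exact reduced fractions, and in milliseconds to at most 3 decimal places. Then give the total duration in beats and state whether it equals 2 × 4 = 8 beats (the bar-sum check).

1) 0.0ms=0b +628.272ms=2b
2) 628.272ms=2b +628.272ms=2b
3) 1256.545ms=4b +179.506ms=4/7b
4) 1436.051ms=32/7b +179.506ms=4/7b
5) 1615.557ms=36/7b +179.506ms=4/7b
6) 1795.064ms=40/7b +359.013ms=8/7b
7) 2154.076ms=48/7b +179.506ms=4/7b
8) 2333.583ms=52/7b +179.506ms=4/7b
Σ=8b of 8 (191bpm 4/4) — PASS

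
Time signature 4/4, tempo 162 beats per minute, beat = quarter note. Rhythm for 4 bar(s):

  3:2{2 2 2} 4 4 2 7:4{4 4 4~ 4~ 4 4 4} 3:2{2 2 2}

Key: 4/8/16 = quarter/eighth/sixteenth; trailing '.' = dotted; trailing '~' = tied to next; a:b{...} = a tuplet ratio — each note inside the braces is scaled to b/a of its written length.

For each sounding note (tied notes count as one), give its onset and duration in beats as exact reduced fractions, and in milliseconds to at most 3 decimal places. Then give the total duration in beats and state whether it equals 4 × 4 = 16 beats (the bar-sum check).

1) 0.0ms=0b +493.827ms=4/3b
2) 493.827ms=4/3b +493.827ms=4/3b
3) 987.654ms=8/3b +493.827ms=4/3b
4) 1481.481ms=4b +370.37ms=1b
5) 1851.852ms=5b +370.37ms=1b
6) 2222.222ms=6b +740.741ms=2b
7) 2962.963ms=8b +211.64ms=4/7b
8) 3174.603ms=60/7b +211.64ms=4/7b
9) 3386.243ms=64/7b +634.921ms=12/7b
10) 4021.164ms=76/7b +211.64ms=4/7b
11) 4232.804ms=80/7b +211.64ms=4/7b
12) 4444.444ms=12b +493.827ms=4/3b
13) 4938.272ms=40/3b +493.827ms=4/3b
14) 5432.099ms=44/3b +493.827ms=4/3b
Σ=16b of 16 (162bpm 4/4) — PASS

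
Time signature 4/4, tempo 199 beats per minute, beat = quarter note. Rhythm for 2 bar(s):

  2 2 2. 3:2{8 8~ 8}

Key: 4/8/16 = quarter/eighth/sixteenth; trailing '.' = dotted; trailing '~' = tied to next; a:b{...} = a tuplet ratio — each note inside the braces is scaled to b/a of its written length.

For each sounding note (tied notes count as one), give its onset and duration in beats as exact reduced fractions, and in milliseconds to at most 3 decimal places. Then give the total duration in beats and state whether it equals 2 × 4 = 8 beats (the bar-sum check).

1) 0.0ms=0b +603.015ms=2b
2) 603.015ms=2b +603.015ms=2b
3) 1206.03ms=4b +904.523ms=3b
4) 2110.553ms=7b +100.503ms=1/3b
5) 2211.055ms=22/3b +201.005ms=2/3b
Σ=8b of 8 (199bpm 4/4) — PASS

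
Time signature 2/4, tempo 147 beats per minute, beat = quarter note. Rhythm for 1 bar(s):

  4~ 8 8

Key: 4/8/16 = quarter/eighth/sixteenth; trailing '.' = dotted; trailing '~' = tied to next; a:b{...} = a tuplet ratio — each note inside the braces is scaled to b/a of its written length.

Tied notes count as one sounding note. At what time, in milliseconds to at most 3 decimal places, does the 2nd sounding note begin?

note 2 onset = 3/2b = 612.245ms

1. 0.0ms @ 0 + 612.245ms (3/2)
2. 612.245ms @ 3/2 + 204.082ms (1/2)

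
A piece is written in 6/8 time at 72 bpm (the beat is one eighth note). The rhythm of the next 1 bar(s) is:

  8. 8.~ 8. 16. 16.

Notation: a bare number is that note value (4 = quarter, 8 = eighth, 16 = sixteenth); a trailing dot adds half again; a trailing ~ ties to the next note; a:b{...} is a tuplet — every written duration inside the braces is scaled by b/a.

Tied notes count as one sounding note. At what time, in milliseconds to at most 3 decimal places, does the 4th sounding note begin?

1. 0.0ms @ 0 + 1250.0ms (3/2)
2. 1250.0ms @ 3/2 + 2500.0ms (3)
3. 3750.0ms @ 9/2 + 625.0ms (3/4)
4. 4375.0ms @ 21/4 + 625.0ms (3/4)

note 4 onset = 21/4b = 4375.0ms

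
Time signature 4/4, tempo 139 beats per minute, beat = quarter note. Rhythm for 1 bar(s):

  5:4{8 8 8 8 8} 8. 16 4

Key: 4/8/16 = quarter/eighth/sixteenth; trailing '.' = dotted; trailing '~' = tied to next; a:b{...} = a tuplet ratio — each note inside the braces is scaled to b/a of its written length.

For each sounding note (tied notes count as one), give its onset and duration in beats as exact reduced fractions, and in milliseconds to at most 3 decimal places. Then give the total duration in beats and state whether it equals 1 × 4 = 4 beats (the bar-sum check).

1) 0.0ms=0b +172.662ms=2/5b
2) 172.662ms=2/5b +172.662ms=2/5b
3) 345.324ms=4/5b +172.662ms=2/5b
4) 517.986ms=6/5b +172.662ms=2/5b
5) 690.647ms=8/5b +172.662ms=2/5b
6) 863.309ms=2b +323.741ms=3/4b
7) 1187.05ms=11/4b +107.914ms=1/4b
8) 1294.964ms=3b +431.655ms=1b
Σ=4b of 4 (139bpm 4/4) — PASS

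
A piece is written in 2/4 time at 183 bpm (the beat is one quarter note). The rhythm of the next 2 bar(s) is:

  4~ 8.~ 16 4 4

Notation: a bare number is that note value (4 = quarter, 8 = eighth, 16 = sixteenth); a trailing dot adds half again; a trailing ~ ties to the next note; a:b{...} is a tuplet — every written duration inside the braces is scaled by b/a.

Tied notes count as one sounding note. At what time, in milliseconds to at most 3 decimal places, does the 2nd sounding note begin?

note 2 onset = 2b = 655.738ms

1. 0.0ms @ 0 + 655.738ms (2)
2. 655.738ms @ 2 + 327.869ms (1)
3. 983.607ms @ 3 + 327.869ms (1)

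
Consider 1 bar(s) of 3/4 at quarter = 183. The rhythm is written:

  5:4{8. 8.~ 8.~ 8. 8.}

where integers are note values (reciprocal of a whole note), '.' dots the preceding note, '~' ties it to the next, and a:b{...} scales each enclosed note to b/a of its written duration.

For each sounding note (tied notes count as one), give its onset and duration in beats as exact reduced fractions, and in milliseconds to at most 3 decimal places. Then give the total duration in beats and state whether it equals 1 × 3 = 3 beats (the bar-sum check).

1) 0.0ms=0b +196.721ms=3/5b
2) 196.721ms=3/5b +590.164ms=9/5b
3) 786.885ms=12/5b +196.721ms=3/5b
Σ=3b of 3 (183bpm 3/4) — PASS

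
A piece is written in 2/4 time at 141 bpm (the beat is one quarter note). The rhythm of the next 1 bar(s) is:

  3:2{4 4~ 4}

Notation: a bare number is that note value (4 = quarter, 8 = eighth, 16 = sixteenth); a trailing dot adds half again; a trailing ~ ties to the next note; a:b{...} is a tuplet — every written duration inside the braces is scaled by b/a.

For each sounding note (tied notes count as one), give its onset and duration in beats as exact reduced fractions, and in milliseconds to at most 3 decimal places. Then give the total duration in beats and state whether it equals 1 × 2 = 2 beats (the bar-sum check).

1) 0.0ms=0b +283.688ms=2/3b
2) 283.688ms=2/3b +567.376ms=4/3b
Σ=2b of 2 (141bpm 2/4) — PASS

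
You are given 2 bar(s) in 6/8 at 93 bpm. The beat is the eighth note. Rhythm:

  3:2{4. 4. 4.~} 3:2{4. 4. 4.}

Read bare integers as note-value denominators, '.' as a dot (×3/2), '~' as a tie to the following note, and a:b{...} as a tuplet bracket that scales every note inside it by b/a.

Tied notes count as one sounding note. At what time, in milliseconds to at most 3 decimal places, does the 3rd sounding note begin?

note 3 onset = 4b = 2580.645ms

1. 0.0ms @ 0 + 1290.323ms (2)
2. 1290.323ms @ 2 + 1290.323ms (2)
3. 2580.645ms @ 4 + 2580.645ms (4)
4. 5161.29ms @ 8 + 1290.323ms (2)
5. 6451.613ms @ 10 + 1290.323ms (2)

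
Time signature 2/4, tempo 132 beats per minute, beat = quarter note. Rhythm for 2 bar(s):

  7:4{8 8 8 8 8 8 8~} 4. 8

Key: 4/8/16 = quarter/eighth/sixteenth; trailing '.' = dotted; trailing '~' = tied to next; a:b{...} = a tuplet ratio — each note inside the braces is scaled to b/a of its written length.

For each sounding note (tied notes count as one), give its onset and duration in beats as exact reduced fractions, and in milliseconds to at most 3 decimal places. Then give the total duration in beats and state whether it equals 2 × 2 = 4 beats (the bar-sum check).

1) 0.0ms=0b +129.87ms=2/7b
2) 129.87ms=2/7b +129.87ms=2/7b
3) 259.74ms=4/7b +129.87ms=2/7b
4) 389.61ms=6/7b +129.87ms=2/7b
5) 519.481ms=8/7b +129.87ms=2/7b
6) 649.351ms=10/7b +129.87ms=2/7b
7) 779.221ms=12/7b +811.688ms=25/14b
8) 1590.909ms=7/2b +227.273ms=1/2b
Σ=4b of 4 (132bpm 2/4) — PASS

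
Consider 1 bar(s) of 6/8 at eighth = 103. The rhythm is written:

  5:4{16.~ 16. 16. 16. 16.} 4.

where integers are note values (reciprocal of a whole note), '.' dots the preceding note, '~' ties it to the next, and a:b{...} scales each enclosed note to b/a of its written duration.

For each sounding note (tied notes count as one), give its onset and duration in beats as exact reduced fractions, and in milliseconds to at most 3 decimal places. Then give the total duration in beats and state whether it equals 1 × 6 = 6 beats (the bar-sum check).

1) 0.0ms=0b +699.029ms=6/5b
2) 699.029ms=6/5b +349.515ms=3/5b
3) 1048.544ms=9/5b +349.515ms=3/5b
4) 1398.058ms=12/5b +349.515ms=3/5b
5) 1747.573ms=3b +1747.573ms=3b
Σ=6b of 6 (103bpm 6/8) — PASS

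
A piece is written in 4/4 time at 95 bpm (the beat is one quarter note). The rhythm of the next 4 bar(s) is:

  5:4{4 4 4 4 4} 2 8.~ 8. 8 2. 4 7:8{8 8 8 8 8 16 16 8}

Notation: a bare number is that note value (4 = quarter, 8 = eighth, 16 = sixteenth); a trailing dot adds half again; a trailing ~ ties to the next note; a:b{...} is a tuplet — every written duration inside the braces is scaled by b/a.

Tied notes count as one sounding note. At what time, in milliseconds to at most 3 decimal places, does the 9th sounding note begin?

note 9 onset = 8b = 5052.632ms

1. 0.0ms @ 0 + 505.263ms (4/5)
2. 505.263ms @ 4/5 + 505.263ms (4/5)
3. 1010.526ms @ 8/5 + 505.263ms (4/5)
4. 1515.789ms @ 12/5 + 505.263ms (4/5)
5. 2021.053ms @ 16/5 + 505.263ms (4/5)
6. 2526.316ms @ 4 + 1263.158ms (2)
7. 3789.474ms @ 6 + 947.368ms (3/2)
8. 4736.842ms @ 15/2 + 315.789ms (1/2)
9. 5052.632ms @ 8 + 1894.737ms (3)
10. 6947.368ms @ 11 + 631.579ms (1)
11. 7578.947ms @ 12 + 360.902ms (4/7)
12. 7939.85ms @ 88/7 + 360.902ms (4/7)
13. 8300.752ms @ 92/7 + 360.902ms (4/7)
14. 8661.654ms @ 96/7 + 360.902ms (4/7)
15. 9022.556ms @ 100/7 + 360.902ms (4/7)
16. 9383.459ms @ 104/7 + 180.451ms (2/7)
17. 9563.91ms @ 106/7 + 180.451ms (2/7)
18. 9744.361ms @ 108/7 + 360.902ms (4/7)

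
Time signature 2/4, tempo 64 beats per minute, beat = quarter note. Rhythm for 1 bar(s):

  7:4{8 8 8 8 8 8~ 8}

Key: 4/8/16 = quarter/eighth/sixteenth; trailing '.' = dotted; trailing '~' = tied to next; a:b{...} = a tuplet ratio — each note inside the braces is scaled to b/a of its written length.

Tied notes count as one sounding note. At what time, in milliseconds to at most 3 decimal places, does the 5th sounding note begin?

1. 0.0ms @ 0 + 267.857ms (2/7)
2. 267.857ms @ 2/7 + 267.857ms (2/7)
3. 535.714ms @ 4/7 + 267.857ms (2/7)
4. 803.571ms @ 6/7 + 267.857ms (2/7)
5. 1071.429ms @ 8/7 + 267.857ms (2/7)
6. 1339.286ms @ 10/7 + 535.714ms (4/7)

note 5 onset = 8/7b = 1071.429ms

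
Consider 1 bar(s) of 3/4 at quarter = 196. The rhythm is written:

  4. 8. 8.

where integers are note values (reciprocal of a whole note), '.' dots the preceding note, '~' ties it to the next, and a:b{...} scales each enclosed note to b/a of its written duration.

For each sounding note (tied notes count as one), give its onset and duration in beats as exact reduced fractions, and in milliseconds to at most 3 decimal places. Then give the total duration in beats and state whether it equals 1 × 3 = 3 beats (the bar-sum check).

1) 0.0ms=0b +459.184ms=3/2b
2) 459.184ms=3/2b +229.592ms=3/4b
3) 688.776ms=9/4b +229.592ms=3/4b
Σ=3b of 3 (196bpm 3/4) — PASS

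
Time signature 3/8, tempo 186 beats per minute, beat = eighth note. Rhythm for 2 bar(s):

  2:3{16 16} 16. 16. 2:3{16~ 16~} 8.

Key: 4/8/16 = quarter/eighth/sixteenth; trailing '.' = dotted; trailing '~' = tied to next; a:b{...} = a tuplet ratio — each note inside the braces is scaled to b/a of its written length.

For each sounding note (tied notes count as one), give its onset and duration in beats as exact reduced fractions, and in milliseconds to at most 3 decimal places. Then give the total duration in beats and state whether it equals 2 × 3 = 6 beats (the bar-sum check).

1) 0.0ms=0b +241.935ms=3/4b
2) 241.935ms=3/4b +241.935ms=3/4b
3) 483.871ms=3/2b +241.935ms=3/4b
4) 725.806ms=9/4b +241.935ms=3/4b
5) 967.742ms=3b +967.742ms=3b
Σ=6b of 6 (186bpm 3/8) — PASS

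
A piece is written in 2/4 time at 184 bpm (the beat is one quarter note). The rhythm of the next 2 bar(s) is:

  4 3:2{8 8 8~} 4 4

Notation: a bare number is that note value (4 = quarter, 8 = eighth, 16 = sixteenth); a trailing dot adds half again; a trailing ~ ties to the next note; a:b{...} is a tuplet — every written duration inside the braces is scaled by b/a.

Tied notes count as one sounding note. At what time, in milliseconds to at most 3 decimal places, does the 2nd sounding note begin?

note 2 onset = 1b = 326.087ms

1. 0.0ms @ 0 + 326.087ms (1)
2. 326.087ms @ 1 + 108.696ms (1/3)
3. 434.783ms @ 4/3 + 108.696ms (1/3)
4. 543.478ms @ 5/3 + 434.783ms (4/3)
5. 978.261ms @ 3 + 326.087ms (1)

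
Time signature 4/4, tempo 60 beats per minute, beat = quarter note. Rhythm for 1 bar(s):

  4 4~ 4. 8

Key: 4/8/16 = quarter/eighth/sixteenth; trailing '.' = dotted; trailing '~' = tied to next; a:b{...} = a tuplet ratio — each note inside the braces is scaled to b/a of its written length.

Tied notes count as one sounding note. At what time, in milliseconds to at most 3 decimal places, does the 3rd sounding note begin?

note 3 onset = 7/2b = 3500.0ms

1. 0.0ms @ 0 + 1000.0ms (1)
2. 1000.0ms @ 1 + 2500.0ms (5/2)
3. 3500.0ms @ 7/2 + 500.0ms (1/2)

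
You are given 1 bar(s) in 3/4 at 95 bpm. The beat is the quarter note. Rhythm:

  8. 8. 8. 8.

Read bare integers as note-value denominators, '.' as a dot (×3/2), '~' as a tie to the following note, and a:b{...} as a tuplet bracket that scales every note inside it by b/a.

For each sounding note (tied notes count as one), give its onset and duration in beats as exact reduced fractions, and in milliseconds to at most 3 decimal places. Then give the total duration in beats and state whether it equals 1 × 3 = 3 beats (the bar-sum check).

1) 0.0ms=0b +473.684ms=3/4b
2) 473.684ms=3/4b +473.684ms=3/4b
3) 947.368ms=3/2b +473.684ms=3/4b
4) 1421.053ms=9/4b +473.684ms=3/4b
Σ=3b of 3 (95bpm 3/4) — PASS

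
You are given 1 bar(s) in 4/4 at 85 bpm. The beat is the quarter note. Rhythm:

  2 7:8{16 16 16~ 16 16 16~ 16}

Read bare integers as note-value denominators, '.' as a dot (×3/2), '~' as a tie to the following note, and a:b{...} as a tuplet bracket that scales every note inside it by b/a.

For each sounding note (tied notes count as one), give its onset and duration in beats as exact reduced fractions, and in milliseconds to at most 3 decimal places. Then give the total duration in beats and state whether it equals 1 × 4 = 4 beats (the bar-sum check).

1) 0.0ms=0b +1411.765ms=2b
2) 1411.765ms=2b +201.681ms=2/7b
3) 1613.445ms=16/7b +201.681ms=2/7b
4) 1815.126ms=18/7b +403.361ms=4/7b
5) 2218.487ms=22/7b +201.681ms=2/7b
6) 2420.168ms=24/7b +403.361ms=4/7b
Σ=4b of 4 (85bpm 4/4) — PASS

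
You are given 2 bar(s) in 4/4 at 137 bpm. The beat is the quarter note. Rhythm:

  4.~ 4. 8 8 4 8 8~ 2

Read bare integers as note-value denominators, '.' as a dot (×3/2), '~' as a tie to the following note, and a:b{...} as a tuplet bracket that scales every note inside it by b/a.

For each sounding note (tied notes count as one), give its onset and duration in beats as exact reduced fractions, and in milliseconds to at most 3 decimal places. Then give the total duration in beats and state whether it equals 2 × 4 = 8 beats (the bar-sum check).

1) 0.0ms=0b +1313.869ms=3b
2) 1313.869ms=3b +218.978ms=1/2b
3) 1532.847ms=7/2b +218.978ms=1/2b
4) 1751.825ms=4b +437.956ms=1b
5) 2189.781ms=5b +218.978ms=1/2b
6) 2408.759ms=11/2b +1094.891ms=5/2b
Σ=8b of 8 (137bpm 4/4) — PASS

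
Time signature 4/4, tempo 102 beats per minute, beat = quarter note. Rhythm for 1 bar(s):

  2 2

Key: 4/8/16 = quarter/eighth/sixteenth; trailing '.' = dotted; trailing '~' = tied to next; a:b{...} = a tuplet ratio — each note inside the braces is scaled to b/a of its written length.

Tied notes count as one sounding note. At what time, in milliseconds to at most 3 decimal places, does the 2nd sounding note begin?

1. 0.0ms @ 0 + 1176.471ms (2)
2. 1176.471ms @ 2 + 1176.471ms (2)

note 2 onset = 2b = 1176.471ms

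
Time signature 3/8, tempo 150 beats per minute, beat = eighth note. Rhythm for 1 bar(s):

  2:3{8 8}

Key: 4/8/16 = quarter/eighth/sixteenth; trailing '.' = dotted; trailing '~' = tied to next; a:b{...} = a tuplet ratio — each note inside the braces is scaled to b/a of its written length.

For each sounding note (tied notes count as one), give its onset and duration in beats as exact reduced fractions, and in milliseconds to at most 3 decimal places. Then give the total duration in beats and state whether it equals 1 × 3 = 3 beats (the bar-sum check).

1) 0.0ms=0b +600.0ms=3/2b
2) 600.0ms=3/2b +600.0ms=3/2b
Σ=3b of 3 (150bpm 3/8) — PASS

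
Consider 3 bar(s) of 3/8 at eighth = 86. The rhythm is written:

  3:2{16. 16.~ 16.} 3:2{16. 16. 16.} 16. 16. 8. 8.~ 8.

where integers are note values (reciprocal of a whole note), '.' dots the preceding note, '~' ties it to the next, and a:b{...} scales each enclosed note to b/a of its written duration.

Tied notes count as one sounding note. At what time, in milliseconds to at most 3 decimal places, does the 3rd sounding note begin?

1. 0.0ms @ 0 + 348.837ms (1/2)
2. 348.837ms @ 1/2 + 697.674ms (1)
3. 1046.512ms @ 3/2 + 348.837ms (1/2)
4. 1395.349ms @ 2 + 348.837ms (1/2)
5. 1744.186ms @ 5/2 + 348.837ms (1/2)
6. 2093.023ms @ 3 + 523.256ms (3/4)
7. 2616.279ms @ 15/4 + 523.256ms (3/4)
8. 3139.535ms @ 9/2 + 1046.512ms (3/2)
9. 4186.047ms @ 6 + 2093.023ms (3)

note 3 onset = 3/2b = 1046.512ms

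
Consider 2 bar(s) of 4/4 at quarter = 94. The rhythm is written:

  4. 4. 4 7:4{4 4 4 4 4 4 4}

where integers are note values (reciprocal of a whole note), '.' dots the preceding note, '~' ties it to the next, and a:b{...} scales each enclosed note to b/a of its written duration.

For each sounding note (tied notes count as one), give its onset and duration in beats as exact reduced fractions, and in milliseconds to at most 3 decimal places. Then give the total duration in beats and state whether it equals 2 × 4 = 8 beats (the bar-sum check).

1) 0.0ms=0b +957.447ms=3/2b
2) 957.447ms=3/2b +957.447ms=3/2b
3) 1914.894ms=3b +638.298ms=1b
4) 2553.191ms=4b +364.742ms=4/7b
5) 2917.933ms=32/7b +364.742ms=4/7b
6) 3282.675ms=36/7b +364.742ms=4/7b
7) 3647.416ms=40/7b +364.742ms=4/7b
8) 4012.158ms=44/7b +364.742ms=4/7b
9) 4376.9ms=48/7b +364.742ms=4/7b
10) 4741.641ms=52/7b +364.742ms=4/7b
Σ=8b of 8 (94bpm 4/4) — PASS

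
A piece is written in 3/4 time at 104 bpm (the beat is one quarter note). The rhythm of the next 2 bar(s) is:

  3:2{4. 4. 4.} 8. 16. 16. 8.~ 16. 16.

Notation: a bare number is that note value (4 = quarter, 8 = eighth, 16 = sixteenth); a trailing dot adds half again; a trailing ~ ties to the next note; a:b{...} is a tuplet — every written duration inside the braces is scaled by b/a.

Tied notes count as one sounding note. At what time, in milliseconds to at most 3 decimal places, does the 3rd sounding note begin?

1. 0.0ms @ 0 + 576.923ms (1)
2. 576.923ms @ 1 + 576.923ms (1)
3. 1153.846ms @ 2 + 576.923ms (1)
4. 1730.769ms @ 3 + 432.692ms (3/4)
5. 2163.462ms @ 15/4 + 216.346ms (3/8)
6. 2379.808ms @ 33/8 + 216.346ms (3/8)
7. 2596.154ms @ 9/2 + 649.038ms (9/8)
8. 3245.192ms @ 45/8 + 216.346ms (3/8)

note 3 onset = 2b = 1153.846ms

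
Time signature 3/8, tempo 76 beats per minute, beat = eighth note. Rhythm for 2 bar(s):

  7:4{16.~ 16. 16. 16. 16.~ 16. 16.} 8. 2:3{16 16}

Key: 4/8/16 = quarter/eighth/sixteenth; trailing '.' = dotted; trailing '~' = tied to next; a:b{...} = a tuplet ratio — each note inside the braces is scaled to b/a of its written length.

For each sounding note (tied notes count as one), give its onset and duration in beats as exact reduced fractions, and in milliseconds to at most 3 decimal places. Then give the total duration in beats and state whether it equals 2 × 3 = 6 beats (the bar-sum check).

1) 0.0ms=0b +676.692ms=6/7b
2) 676.692ms=6/7b +338.346ms=3/7b
3) 1015.038ms=9/7b +338.346ms=3/7b
4) 1353.383ms=12/7b +676.692ms=6/7b
5) 2030.075ms=18/7b +338.346ms=3/7b
6) 2368.421ms=3b +1184.211ms=3/2b
7) 3552.632ms=9/2b +592.105ms=3/4b
8) 4144.737ms=21/4b +592.105ms=3/4b
Σ=6b of 6 (76bpm 3/8) — PASS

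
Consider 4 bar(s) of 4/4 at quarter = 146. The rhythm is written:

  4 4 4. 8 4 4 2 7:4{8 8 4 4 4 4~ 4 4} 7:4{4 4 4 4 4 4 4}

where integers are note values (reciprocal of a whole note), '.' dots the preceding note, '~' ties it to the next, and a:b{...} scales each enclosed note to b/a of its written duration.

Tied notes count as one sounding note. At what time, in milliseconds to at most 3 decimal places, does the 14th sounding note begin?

1. 0.0ms @ 0 + 410.959ms (1)
2. 410.959ms @ 1 + 410.959ms (1)
3. 821.918ms @ 2 + 616.438ms (3/2)
4. 1438.356ms @ 7/2 + 205.479ms (1/2)
5. 1643.836ms @ 4 + 410.959ms (1)
6. 2054.795ms @ 5 + 410.959ms (1)
7. 2465.753ms @ 6 + 821.918ms (2)
8. 3287.671ms @ 8 + 117.417ms (2/7)
9. 3405.088ms @ 58/7 + 117.417ms (2/7)
10. 3522.505ms @ 60/7 + 234.834ms (4/7)
11. 3757.339ms @ 64/7 + 234.834ms (4/7)
12. 3992.172ms @ 68/7 + 234.834ms (4/7)
13. 4227.006ms @ 72/7 + 469.667ms (8/7)
14. 4696.673ms @ 80/7 + 234.834ms (4/7)
15. 4931.507ms @ 12 + 234.834ms (4/7)
16. 5166.341ms @ 88/7 + 234.834ms (4/7)
17. 5401.174ms @ 92/7 + 234.834ms (4/7)
18. 5636.008ms @ 96/7 + 234.834ms (4/7)
19. 5870.841ms @ 100/7 + 234.834ms (4/7)
20. 6105.675ms @ 104/7 + 234.834ms (4/7)
21. 6340.509ms @ 108/7 + 234.834ms (4/7)

note 14 onset = 80/7b = 4696.673ms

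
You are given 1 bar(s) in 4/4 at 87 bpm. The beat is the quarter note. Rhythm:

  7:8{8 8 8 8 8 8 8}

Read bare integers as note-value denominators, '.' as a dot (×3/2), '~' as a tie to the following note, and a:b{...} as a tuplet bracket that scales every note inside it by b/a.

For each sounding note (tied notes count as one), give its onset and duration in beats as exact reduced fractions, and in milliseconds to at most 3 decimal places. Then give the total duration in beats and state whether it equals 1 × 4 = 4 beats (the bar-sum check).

1) 0.0ms=0b +394.089ms=4/7b
2) 394.089ms=4/7b +394.089ms=4/7b
3) 788.177ms=8/7b +394.089ms=4/7b
4) 1182.266ms=12/7b +394.089ms=4/7b
5) 1576.355ms=16/7b +394.089ms=4/7b
6) 1970.443ms=20/7b +394.089ms=4/7b
7) 2364.532ms=24/7b +394.089ms=4/7b
Σ=4b of 4 (87bpm 4/4) — PASS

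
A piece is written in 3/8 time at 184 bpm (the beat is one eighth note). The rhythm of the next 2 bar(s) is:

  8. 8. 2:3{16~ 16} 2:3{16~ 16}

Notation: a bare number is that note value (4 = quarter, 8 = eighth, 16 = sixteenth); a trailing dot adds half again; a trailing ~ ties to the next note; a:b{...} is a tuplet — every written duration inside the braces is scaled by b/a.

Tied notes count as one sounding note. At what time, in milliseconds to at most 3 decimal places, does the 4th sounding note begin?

note 4 onset = 9/2b = 1467.391ms

1. 0.0ms @ 0 + 489.13ms (3/2)
2. 489.13ms @ 3/2 + 489.13ms (3/2)
3. 978.261ms @ 3 + 489.13ms (3/2)
4. 1467.391ms @ 9/2 + 489.13ms (3/2)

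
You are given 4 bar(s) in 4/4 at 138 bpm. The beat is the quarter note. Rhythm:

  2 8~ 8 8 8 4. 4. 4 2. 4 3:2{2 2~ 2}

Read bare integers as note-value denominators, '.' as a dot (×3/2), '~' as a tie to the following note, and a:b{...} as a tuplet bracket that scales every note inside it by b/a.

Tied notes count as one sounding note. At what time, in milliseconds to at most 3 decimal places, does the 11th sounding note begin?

1. 0.0ms @ 0 + 869.565ms (2)
2. 869.565ms @ 2 + 434.783ms (1)
3. 1304.348ms @ 3 + 217.391ms (1/2)
4. 1521.739ms @ 7/2 + 217.391ms (1/2)
5. 1739.13ms @ 4 + 652.174ms (3/2)
6. 2391.304ms @ 11/2 + 652.174ms (3/2)
7. 3043.478ms @ 7 + 434.783ms (1)
8. 3478.261ms @ 8 + 1304.348ms (3)
9. 4782.609ms @ 11 + 434.783ms (1)
10. 5217.391ms @ 12 + 579.71ms (4/3)
11. 5797.101ms @ 40/3 + 1159.42ms (8/3)

note 11 onset = 40/3b = 5797.101ms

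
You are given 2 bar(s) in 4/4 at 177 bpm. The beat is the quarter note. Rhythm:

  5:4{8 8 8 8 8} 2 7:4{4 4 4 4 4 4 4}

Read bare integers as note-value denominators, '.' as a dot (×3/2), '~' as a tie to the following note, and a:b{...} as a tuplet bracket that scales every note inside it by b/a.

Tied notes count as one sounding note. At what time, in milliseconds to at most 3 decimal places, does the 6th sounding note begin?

note 6 onset = 2b = 677.966ms

1. 0.0ms @ 0 + 135.593ms (2/5)
2. 135.593ms @ 2/5 + 135.593ms (2/5)
3. 271.186ms @ 4/5 + 135.593ms (2/5)
4. 406.78ms @ 6/5 + 135.593ms (2/5)
5. 542.373ms @ 8/5 + 135.593ms (2/5)
6. 677.966ms @ 2 + 677.966ms (2)
7. 1355.932ms @ 4 + 193.705ms (4/7)
8. 1549.637ms @ 32/7 + 193.705ms (4/7)
9. 1743.341ms @ 36/7 + 193.705ms (4/7)
10. 1937.046ms @ 40/7 + 193.705ms (4/7)
11. 2130.751ms @ 44/7 + 193.705ms (4/7)
12. 2324.455ms @ 48/7 + 193.705ms (4/7)
13. 2518.16ms @ 52/7 + 193.705ms (4/7)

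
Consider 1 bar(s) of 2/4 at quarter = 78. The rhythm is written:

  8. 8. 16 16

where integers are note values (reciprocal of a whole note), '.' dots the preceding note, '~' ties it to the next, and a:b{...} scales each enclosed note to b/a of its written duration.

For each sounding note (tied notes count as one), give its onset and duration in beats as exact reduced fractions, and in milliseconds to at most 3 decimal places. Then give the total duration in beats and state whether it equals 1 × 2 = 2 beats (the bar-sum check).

1) 0.0ms=0b +576.923ms=3/4b
2) 576.923ms=3/4b +576.923ms=3/4b
3) 1153.846ms=3/2b +192.308ms=1/4b
4) 1346.154ms=7/4b +192.308ms=1/4b
Σ=2b of 2 (78bpm 2/4) — PASS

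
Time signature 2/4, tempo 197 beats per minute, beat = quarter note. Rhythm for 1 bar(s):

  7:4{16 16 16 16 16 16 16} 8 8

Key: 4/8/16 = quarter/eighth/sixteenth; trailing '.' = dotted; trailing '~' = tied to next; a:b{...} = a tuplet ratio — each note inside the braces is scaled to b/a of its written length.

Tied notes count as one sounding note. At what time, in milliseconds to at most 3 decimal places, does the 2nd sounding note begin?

1. 0.0ms @ 0 + 43.51ms (1/7)
2. 43.51ms @ 1/7 + 43.51ms (1/7)
3. 87.02ms @ 2/7 + 43.51ms (1/7)
4. 130.529ms @ 3/7 + 43.51ms (1/7)
5. 174.039ms @ 4/7 + 43.51ms (1/7)
6. 217.549ms @ 5/7 + 43.51ms (1/7)
7. 261.059ms @ 6/7 + 43.51ms (1/7)
8. 304.569ms @ 1 + 152.284ms (1/2)
9. 456.853ms @ 3/2 + 152.284ms (1/2)

note 2 onset = 1/7b = 43.51ms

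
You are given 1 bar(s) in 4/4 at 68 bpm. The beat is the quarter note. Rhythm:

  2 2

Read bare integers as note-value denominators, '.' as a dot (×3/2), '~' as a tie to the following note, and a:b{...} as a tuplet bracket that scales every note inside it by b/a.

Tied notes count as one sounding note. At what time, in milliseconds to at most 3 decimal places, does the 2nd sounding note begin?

1. 0.0ms @ 0 + 1764.706ms (2)
2. 1764.706ms @ 2 + 1764.706ms (2)

note 2 onset = 2b = 1764.706ms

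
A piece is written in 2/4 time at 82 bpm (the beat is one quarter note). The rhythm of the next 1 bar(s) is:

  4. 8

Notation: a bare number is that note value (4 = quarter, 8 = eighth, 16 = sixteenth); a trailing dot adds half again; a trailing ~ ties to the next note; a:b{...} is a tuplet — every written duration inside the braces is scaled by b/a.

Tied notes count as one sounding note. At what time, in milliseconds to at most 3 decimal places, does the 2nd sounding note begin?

note 2 onset = 3/2b = 1097.561ms

1. 0.0ms @ 0 + 1097.561ms (3/2)
2. 1097.561ms @ 3/2 + 365.854ms (1/2)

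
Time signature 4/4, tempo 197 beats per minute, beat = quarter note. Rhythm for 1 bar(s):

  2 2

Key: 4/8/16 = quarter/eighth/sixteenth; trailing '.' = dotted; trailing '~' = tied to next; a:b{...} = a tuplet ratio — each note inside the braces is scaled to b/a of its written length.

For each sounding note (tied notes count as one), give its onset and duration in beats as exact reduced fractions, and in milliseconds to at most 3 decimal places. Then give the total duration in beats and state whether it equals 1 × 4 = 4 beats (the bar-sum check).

1) 0.0ms=0b +609.137ms=2b
2) 609.137ms=2b +609.137ms=2b
Σ=4b of 4 (197bpm 4/4) — PASS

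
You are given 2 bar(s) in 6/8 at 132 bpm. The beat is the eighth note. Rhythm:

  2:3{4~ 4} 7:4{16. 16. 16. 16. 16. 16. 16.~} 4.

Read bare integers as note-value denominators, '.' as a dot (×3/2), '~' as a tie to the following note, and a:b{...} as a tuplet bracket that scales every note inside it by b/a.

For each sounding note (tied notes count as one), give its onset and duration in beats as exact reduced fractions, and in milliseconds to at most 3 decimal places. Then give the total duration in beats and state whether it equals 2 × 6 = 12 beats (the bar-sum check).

1) 0.0ms=0b +2727.273ms=6b
2) 2727.273ms=6b +194.805ms=3/7b
3) 2922.078ms=45/7b +194.805ms=3/7b
4) 3116.883ms=48/7b +194.805ms=3/7b
5) 3311.688ms=51/7b +194.805ms=3/7b
6) 3506.494ms=54/7b +194.805ms=3/7b
7) 3701.299ms=57/7b +194.805ms=3/7b
8) 3896.104ms=60/7b +1558.442ms=24/7b
Σ=12b of 12 (132bpm 6/8) — PASS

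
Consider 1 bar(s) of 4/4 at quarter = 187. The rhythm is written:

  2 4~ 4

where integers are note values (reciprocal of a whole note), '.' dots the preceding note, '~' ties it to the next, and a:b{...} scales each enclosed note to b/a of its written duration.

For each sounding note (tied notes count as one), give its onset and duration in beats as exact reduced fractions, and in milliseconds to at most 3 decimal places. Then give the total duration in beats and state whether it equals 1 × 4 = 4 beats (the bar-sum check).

1) 0.0ms=0b +641.711ms=2b
2) 641.711ms=2b +641.711ms=2b
Σ=4b of 4 (187bpm 4/4) — PASS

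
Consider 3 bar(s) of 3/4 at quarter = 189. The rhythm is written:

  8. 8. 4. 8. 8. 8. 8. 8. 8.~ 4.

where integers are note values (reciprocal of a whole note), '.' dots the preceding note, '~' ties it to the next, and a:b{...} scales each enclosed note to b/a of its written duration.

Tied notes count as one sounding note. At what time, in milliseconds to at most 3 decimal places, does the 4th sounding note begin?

1. 0.0ms @ 0 + 238.095ms (3/4)
2. 238.095ms @ 3/4 + 238.095ms (3/4)
3. 476.19ms @ 3/2 + 476.19ms (3/2)
4. 952.381ms @ 3 + 238.095ms (3/4)
5. 1190.476ms @ 15/4 + 238.095ms (3/4)
6. 1428.571ms @ 9/2 + 238.095ms (3/4)
7. 1666.667ms @ 21/4 + 238.095ms (3/4)
8. 1904.762ms @ 6 + 238.095ms (3/4)
9. 2142.857ms @ 27/4 + 714.286ms (9/4)

note 4 onset = 3b = 952.381ms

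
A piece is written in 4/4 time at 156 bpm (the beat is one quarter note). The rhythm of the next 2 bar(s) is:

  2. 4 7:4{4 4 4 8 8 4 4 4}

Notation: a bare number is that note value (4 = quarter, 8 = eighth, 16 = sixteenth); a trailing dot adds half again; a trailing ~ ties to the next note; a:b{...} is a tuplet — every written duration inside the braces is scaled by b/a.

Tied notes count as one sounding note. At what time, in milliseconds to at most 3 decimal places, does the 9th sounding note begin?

note 9 onset = 48/7b = 2637.363ms

1. 0.0ms @ 0 + 1153.846ms (3)
2. 1153.846ms @ 3 + 384.615ms (1)
3. 1538.462ms @ 4 + 219.78ms (4/7)
4. 1758.242ms @ 32/7 + 219.78ms (4/7)
5. 1978.022ms @ 36/7 + 219.78ms (4/7)
6. 2197.802ms @ 40/7 + 109.89ms (2/7)
7. 2307.692ms @ 6 + 109.89ms (2/7)
8. 2417.582ms @ 44/7 + 219.78ms (4/7)
9. 2637.363ms @ 48/7 + 219.78ms (4/7)
10. 2857.143ms @ 52/7 + 219.78ms (4/7)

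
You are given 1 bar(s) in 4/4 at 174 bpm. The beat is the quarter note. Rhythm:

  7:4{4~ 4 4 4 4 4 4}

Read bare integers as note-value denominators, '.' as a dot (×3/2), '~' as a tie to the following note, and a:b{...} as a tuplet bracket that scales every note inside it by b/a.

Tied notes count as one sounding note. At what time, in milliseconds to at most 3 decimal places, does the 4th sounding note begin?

1. 0.0ms @ 0 + 394.089ms (8/7)
2. 394.089ms @ 8/7 + 197.044ms (4/7)
3. 591.133ms @ 12/7 + 197.044ms (4/7)
4. 788.177ms @ 16/7 + 197.044ms (4/7)
5. 985.222ms @ 20/7 + 197.044ms (4/7)
6. 1182.266ms @ 24/7 + 197.044ms (4/7)

note 4 onset = 16/7b = 788.177ms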